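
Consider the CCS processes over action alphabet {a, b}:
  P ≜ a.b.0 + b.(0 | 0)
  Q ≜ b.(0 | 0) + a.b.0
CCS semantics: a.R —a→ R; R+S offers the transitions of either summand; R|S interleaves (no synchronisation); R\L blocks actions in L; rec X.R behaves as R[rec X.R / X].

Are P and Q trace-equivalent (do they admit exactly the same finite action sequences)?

traces(P) = traces(Q)

Reachable graph of P (4 states):
  s0 = a.b.0 + b.(0 | 0) ⊢ --a--▸ s1, --b--▸ s2
  s1 = b.0 ⊢ --b--▸ s3
  s2 = 0 | 0 ⊢ stopped
  s3 = 0 ⊢ stopped
Reachable graph of Q (4 states):
  t0 = b.(0 | 0) + a.b.0 ⊢ --a--▸ t1, --b--▸ t2
  t1 = b.0 ⊢ --b--▸ t3
  t2 = 0 | 0 ⊢ stopped
  t3 = 0 ⊢ stopped
Bisimilarity quotient blocks:
  B0 = {s0, t0}
  B1 = {s1, t1}
  B2 = {s2, s3, t2, t3}
s0 ∈ B0, t0 ∈ B0 → same block
Bisimilar ⇒ trace-equivalent.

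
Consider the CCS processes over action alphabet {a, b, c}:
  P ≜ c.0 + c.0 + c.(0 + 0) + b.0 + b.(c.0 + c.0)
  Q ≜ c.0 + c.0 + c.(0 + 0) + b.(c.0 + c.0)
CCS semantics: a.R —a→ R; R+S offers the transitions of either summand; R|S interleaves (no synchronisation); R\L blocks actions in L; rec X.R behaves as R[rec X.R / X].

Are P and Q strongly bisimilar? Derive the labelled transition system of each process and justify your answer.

P's transition system — 4 states:
  s0 = c.0 + c.0 + c.(0 + 0) + b.0 + b.(c.0 + c.0) | —b→ s1, —b→ s2, —c→ s1, —c→ s3
  s1 = 0 | (no moves)
  s2 = c.0 + c.0 | —c→ s1
  s3 = 0 + 0 | (no moves)
Q's transition system — 4 states:
  t0 = c.0 + c.0 + c.(0 + 0) + b.(c.0 + c.0) | —b→ t1, —c→ t2, —c→ t3
  t1 = c.0 + c.0 | —c→ t2
  t2 = 0 | (no moves)
  t3 = 0 + 0 | (no moves)
Bisimilarity quotient blocks:
  B0 = {s0}
  B1 = {s1, s3, t2, t3}
  B2 = {s2, t1}
  B3 = {t0}
s0 ∈ B0, t0 ∈ B3 → different blocks

NO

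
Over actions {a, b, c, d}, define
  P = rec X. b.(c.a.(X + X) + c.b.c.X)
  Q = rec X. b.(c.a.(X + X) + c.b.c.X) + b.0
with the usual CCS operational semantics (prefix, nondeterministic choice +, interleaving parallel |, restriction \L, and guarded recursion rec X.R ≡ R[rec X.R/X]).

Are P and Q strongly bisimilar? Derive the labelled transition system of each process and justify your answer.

P ≁ Q

P's transition system — 6 states:
  m0 = rec X. b.(c.a.(X + X) + c.b.c.X) → -b-> m1
  m1 = c.a.((rec X. b.(c.a.(X + X) + c.b.c.X)) + (rec X. b.(c.a.(X + X) + c.b.c.X))) + c.b.c.(rec X. b.(c.a.(X + X) + c.b.c.X)) → -c-> m2, -c-> m3
  m2 = a.((rec X. b.(c.a.(X + X) + c.b.c.X)) + (rec X. b.(c.a.(X + X) + c.b.c.X))) → -a-> m4
  m3 = b.c.(rec X. b.(c.a.(X + X) + c.b.c.X)) → -b-> m5
  m4 = (rec X. b.(c.a.(X + X) + c.b.c.X)) + (rec X. b.(c.a.(X + X) + c.b.c.X)) → -b-> m1
  m5 = c.(rec X. b.(c.a.(X + X) + c.b.c.X)) → -c-> m0
Q's transition system — 7 states:
  n0 = rec X. b.(c.a.(X + X) + c.b.c.X) + b.0 → -b-> n1, -b-> n2
  n1 = 0 → stopped
  n2 = c.a.((rec X. b.(c.a.(X + X) + c.b.c.X) + b.0) + (rec X. b.(c.a.(X + X) + c.b.c.X) + b.0)) + c.b.c.(rec X. b.(c.a.(X + X) + c.b.c.X) + b.0) → -c-> n3, -c-> n4
  n3 = a.((rec X. b.(c.a.(X + X) + c.b.c.X) + b.0) + (rec X. b.(c.a.(X + X) + c.b.c.X) + b.0)) → -a-> n5
  n4 = b.c.(rec X. b.(c.a.(X + X) + c.b.c.X) + b.0) → -b-> n6
  n5 = (rec X. b.(c.a.(X + X) + c.b.c.X) + b.0) + (rec X. b.(c.a.(X + X) + c.b.c.X) + b.0) → -b-> n1, -b-> n2
  n6 = c.(rec X. b.(c.a.(X + X) + c.b.c.X) + b.0) → -c-> n0
Partition-refinement fixed point:
  B0 = {m0, m4}
  B1 = {m1}
  B2 = {m3}
  B3 = {m5}
  B4 = {m2}
  B5 = {n0, n5}
  B6 = {n2}
  B7 = {n4}
  B8 = {n6}
  B9 = {n3}
  B10 = {n1}
m0 ∈ B0, n0 ∈ B5 → different blocks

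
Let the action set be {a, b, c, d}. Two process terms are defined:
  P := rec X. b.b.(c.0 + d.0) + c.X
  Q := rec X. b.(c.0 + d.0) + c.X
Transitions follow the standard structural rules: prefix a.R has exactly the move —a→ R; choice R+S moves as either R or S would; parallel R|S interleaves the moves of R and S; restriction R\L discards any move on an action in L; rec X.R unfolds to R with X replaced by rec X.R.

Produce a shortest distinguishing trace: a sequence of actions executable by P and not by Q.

bb

LTS(P): 4 reachable states
  u0 = rec X. b.b.(c.0 + d.0) + c.X → —b→ u1, —c→ u0
  u1 = b.(c.0 + d.0) → —b→ u2
  u2 = c.0 + d.0 → —c→ u3, —d→ u3
  u3 = 0 → ∅
LTS(Q): 3 reachable states
  v0 = rec X. b.(c.0 + d.0) + c.X → —b→ v1, —c→ v0
  v1 = c.0 + d.0 → —c→ v2, —d→ v2
  v2 = 0 → ∅
Trace ⟨bb⟩ through P, begin at {u0}:
  after b @ step 1: {u1}
  after b @ step 2: {u2}
  ✓ P
Trace ⟨bb⟩ through Q, begin at {v0}:
  after b @ step 1: {v1}
  after b @ step 2: ∅  — Q cannot continue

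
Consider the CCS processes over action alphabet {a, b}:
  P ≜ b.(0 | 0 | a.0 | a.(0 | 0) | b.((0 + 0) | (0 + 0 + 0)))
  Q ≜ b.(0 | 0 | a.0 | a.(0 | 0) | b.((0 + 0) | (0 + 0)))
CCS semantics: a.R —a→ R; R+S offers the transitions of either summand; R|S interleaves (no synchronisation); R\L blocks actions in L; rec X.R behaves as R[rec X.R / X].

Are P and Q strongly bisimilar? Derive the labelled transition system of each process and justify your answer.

P's transition system — 9 states:
  m0 = b.(0 | 0 | a.0 | a.(0 | 0) | b.((0 + 0) | (0 + 0 + 0))) | ··b··> m1
  m1 = 0 | 0 | a.0 | a.(0 | 0) | b.((0 + 0) | (0 + 0 + 0)) | ··a··> m2, ··a··> m3, ··b··> m4
  m2 = 0 | 0 | 0 | a.(0 | 0) | b.((0 + 0) | (0 + 0 + 0)) | ··a··> m5, ··b··> m6
  m3 = 0 | 0 | a.0 | (0 | 0) | b.((0 + 0) | (0 + 0 + 0)) | ··a··> m5, ··b··> m7
  m4 = 0 | 0 | a.0 | a.(0 | 0) | ((0 + 0) | (0 + 0 + 0)) | ··a··> m6, ··a··> m7
  m5 = 0 | 0 | 0 | (0 | 0) | b.((0 + 0) | (0 + 0 + 0)) | ··b··> m8
  m6 = 0 | 0 | 0 | a.(0 | 0) | ((0 + 0) | (0 + 0 + 0)) | ··a··> m8
  m7 = 0 | 0 | a.0 | (0 | 0) | ((0 + 0) | (0 + 0 + 0)) | ··a··> m8
  m8 = 0 | 0 | 0 | (0 | 0) | ((0 + 0) | (0 + 0 + 0)) | deadlocked
Q's transition system — 9 states:
  n0 = b.(0 | 0 | a.0 | a.(0 | 0) | b.((0 + 0) | (0 + 0))) | ··b··> n1
  n1 = 0 | 0 | a.0 | a.(0 | 0) | b.((0 + 0) | (0 + 0)) | ··a··> n2, ··a··> n3, ··b··> n4
  n2 = 0 | 0 | 0 | a.(0 | 0) | b.((0 + 0) | (0 + 0)) | ··a··> n5, ··b··> n6
  n3 = 0 | 0 | a.0 | (0 | 0) | b.((0 + 0) | (0 + 0)) | ··a··> n5, ··b··> n7
  n4 = 0 | 0 | a.0 | a.(0 | 0) | ((0 + 0) | (0 + 0)) | ··a··> n6, ··a··> n7
  n5 = 0 | 0 | 0 | (0 | 0) | b.((0 + 0) | (0 + 0)) | ··b··> n8
  n6 = 0 | 0 | 0 | a.(0 | 0) | ((0 + 0) | (0 + 0)) | ··a··> n8
  n7 = 0 | 0 | a.0 | (0 | 0) | ((0 + 0) | (0 + 0)) | ··a··> n8
  n8 = 0 | 0 | 0 | (0 | 0) | ((0 + 0) | (0 + 0)) | deadlocked
Partition-refinement fixed point:
  B0 = {m0, n0}
  B1 = {m1, n1}
  B2 = {m2, m3, n2, n3}
  B3 = {m6, m7, n6, n7}
  B4 = {m8, n8}
  B5 = {m5, n5}
  B6 = {m4, n4}
m0 ∈ B0, n0 ∈ B0 → same block

bisimilar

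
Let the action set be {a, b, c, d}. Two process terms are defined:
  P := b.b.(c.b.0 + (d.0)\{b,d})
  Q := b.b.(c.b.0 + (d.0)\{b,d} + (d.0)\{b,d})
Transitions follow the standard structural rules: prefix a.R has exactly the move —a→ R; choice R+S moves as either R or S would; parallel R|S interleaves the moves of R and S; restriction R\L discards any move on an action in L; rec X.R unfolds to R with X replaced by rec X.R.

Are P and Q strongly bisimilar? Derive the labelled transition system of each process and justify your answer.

P's transition system — 5 states:
  m0 = b.b.(c.b.0 + (d.0)\{b,d}) → ··b··> m1
  m1 = b.(c.b.0 + (d.0)\{b,d}) → ··b··> m2
  m2 = c.b.0 + (d.0)\{b,d} → ··c··> m3
  m3 = b.0 → ··b··> m4
  m4 = 0 → (no moves)
Q's transition system — 5 states:
  n0 = b.b.(c.b.0 + (d.0)\{b,d} + (d.0)\{b,d}) → ··b··> n1
  n1 = b.(c.b.0 + (d.0)\{b,d} + (d.0)\{b,d}) → ··b··> n2
  n2 = c.b.0 + (d.0)\{b,d} + (d.0)\{b,d} → ··c··> n3
  n3 = b.0 → ··b··> n4
  n4 = 0 → (no moves)
Partition-refinement fixed point:
  B0 = {m0, n0}
  B1 = {m1, n1}
  B2 = {m2, n2}
  B3 = {m3, n3}
  B4 = {m4, n4}
m0 ∈ B0, n0 ∈ B0 → same block

YES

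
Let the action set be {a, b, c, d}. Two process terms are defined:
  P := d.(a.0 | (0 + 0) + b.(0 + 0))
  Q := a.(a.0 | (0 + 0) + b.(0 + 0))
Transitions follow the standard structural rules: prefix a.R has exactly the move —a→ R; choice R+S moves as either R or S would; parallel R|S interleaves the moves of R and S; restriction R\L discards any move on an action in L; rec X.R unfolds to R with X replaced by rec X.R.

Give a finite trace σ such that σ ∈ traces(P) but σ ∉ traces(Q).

d

LTS(P): 4 reachable states
  u0 = d.(a.0 | (0 + 0) + b.(0 + 0)) :: =d=> u1
  u1 = a.0 | (0 + 0) + b.(0 + 0) :: =a=> u2, =b=> u3
  u2 = 0 | (0 + 0) :: ·
  u3 = 0 + 0 :: ·
LTS(Q): 4 reachable states
  v0 = a.(a.0 | (0 + 0) + b.(0 + 0)) :: =a=> v1
  v1 = a.0 | (0 + 0) + b.(0 + 0) :: =a=> v2, =b=> v3
  v2 = 0 | (0 + 0) :: ·
  v3 = 0 + 0 :: ·
Trace ⟨d⟩ through P, begin at {u0}:
  step 1 (d): {u1}
  — P admits the full trace.
Trace ⟨d⟩ through Q, begin at {v0}:
  step 1 (d): ∅  — Q cannot continue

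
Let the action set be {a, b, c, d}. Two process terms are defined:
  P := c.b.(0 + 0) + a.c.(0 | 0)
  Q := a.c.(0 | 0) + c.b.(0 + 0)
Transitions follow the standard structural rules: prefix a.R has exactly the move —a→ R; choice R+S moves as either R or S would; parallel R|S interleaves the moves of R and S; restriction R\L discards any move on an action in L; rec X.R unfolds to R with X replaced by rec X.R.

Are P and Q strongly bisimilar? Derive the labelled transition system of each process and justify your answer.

LTS(P): 5 reachable states
  p0 = c.b.(0 + 0) + a.c.(0 | 0) | ··a··> p1, ··c··> p2
  p1 = c.(0 | 0) | ··c··> p3
  p2 = b.(0 + 0) | ··b··> p4
  p3 = 0 | 0 | ·
  p4 = 0 + 0 | ·
LTS(Q): 5 reachable states
  q0 = a.c.(0 | 0) + c.b.(0 + 0) | ··a··> q1, ··c··> q2
  q1 = c.(0 | 0) | ··c··> q3
  q2 = b.(0 + 0) | ··b··> q4
  q3 = 0 | 0 | ·
  q4 = 0 + 0 | ·
Bisimilarity quotient blocks:
  B0 = {p0, q0}
  B1 = {p1, q1}
  B2 = {p3, p4, q3, q4}
  B3 = {p2, q2}
p0 ∈ B0, q0 ∈ B0 → same block

P ~ Q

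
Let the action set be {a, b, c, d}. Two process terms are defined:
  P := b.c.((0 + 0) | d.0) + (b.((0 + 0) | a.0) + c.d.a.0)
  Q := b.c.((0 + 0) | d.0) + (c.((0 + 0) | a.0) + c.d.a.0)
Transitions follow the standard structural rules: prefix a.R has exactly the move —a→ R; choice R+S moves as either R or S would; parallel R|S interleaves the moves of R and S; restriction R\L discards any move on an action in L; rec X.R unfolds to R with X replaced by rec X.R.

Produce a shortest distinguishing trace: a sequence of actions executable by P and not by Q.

ba

Reachable graph of P (8 states):
  s0 = b.c.((0 + 0) | d.0) + (b.((0 + 0) | a.0) + c.d.a.0) ⊢ --b--▸ s1, --b--▸ s2, --c--▸ s3
  s1 = (0 + 0) | a.0 ⊢ --a--▸ s4
  s2 = c.((0 + 0) | d.0) ⊢ --c--▸ s5
  s3 = d.a.0 ⊢ --d--▸ s6
  s4 = (0 + 0) | 0 ⊢ stopped
  s5 = (0 + 0) | d.0 ⊢ --d--▸ s4
  s6 = a.0 ⊢ --a--▸ s7
  s7 = 0 ⊢ stopped
Reachable graph of Q (8 states):
  t0 = b.c.((0 + 0) | d.0) + (c.((0 + 0) | a.0) + c.d.a.0) ⊢ --b--▸ t1, --c--▸ t2, --c--▸ t3
  t1 = c.((0 + 0) | d.0) ⊢ --c--▸ t4
  t2 = (0 + 0) | a.0 ⊢ --a--▸ t5
  t3 = d.a.0 ⊢ --d--▸ t6
  t4 = (0 + 0) | d.0 ⊢ --d--▸ t5
  t5 = (0 + 0) | 0 ⊢ stopped
  t6 = a.0 ⊢ --a--▸ t7
  t7 = 0 ⊢ stopped
Run σ = ⟨ba⟩ on P: start {s0}
  [1] b ⇒ {s1, s2}
  [2] a ⇒ {s4}
  P completes σ.
Run σ = ⟨ba⟩ on Q: start {t0}
  [1] b ⇒ {t1}
  [2] a ⇒ ∅ (Q stuck)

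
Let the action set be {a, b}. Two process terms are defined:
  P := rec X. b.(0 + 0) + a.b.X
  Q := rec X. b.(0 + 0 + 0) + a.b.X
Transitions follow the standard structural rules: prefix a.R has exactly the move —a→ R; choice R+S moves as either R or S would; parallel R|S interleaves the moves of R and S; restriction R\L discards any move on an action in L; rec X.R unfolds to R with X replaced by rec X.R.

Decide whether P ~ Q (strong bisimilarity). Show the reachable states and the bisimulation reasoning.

YES

Reachable graph of P (3 states):
  u0 = rec X. b.(0 + 0) + a.b.X ⊢ -a-> u1, -b-> u2
  u1 = b.(rec X. b.(0 + 0) + a.b.X) ⊢ -b-> u0
  u2 = 0 + 0 ⊢ deadlocked
Reachable graph of Q (3 states):
  v0 = rec X. b.(0 + 0 + 0) + a.b.X ⊢ -a-> v1, -b-> v2
  v1 = b.(rec X. b.(0 + 0 + 0) + a.b.X) ⊢ -b-> v0
  v2 = 0 + 0 + 0 ⊢ deadlocked
Coarsest stable partition (strong bisimilarity classes):
  B0 = {u0, v0}
  B1 = {u1, v1}
  B2 = {u2, v2}
u0 ∈ B0, v0 ∈ B0 → same block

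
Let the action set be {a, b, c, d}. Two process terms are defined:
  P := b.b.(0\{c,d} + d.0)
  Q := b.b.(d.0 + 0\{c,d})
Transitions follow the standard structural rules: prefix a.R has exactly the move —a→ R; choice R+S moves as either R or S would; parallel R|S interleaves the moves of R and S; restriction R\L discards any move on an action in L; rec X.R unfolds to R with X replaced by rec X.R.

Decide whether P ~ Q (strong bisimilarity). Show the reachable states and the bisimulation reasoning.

P's transition system — 4 states:
  p0 = b.b.(0\{c,d} + d.0) has moves ··b··> p1
  p1 = b.(0\{c,d} + d.0) has moves ··b··> p2
  p2 = 0\{c,d} + d.0 has moves ··d··> p3
  p3 = 0 has moves stopped
Q's transition system — 4 states:
  q0 = b.b.(d.0 + 0\{c,d}) has moves ··b··> q1
  q1 = b.(d.0 + 0\{c,d}) has moves ··b··> q2
  q2 = d.0 + 0\{c,d} has moves ··d··> q3
  q3 = 0 has moves stopped
Partition-refinement fixed point:
  B0 = {p0, q0}
  B1 = {p1, q1}
  B2 = {p2, q2}
  B3 = {p3, q3}
p0 ∈ B0, q0 ∈ B0 → same block

bisimilar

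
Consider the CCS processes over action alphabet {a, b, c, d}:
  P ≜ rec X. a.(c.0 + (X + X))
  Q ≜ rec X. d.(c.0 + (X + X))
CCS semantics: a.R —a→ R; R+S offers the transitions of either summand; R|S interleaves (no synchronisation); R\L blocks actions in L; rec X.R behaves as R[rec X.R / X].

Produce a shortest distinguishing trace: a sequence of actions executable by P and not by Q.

a

LTS(P): 3 reachable states
  s0 = rec X. a.(c.0 + (X + X)) ⊢ —a→ s1
  s1 = c.0 + ((rec X. a.(c.0 + (X + X))) + (rec X. a.(c.0 + (X + X)))) ⊢ —a→ s1, —c→ s2
  s2 = 0 ⊢ (no moves)
LTS(Q): 3 reachable states
  t0 = rec X. d.(c.0 + (X + X)) ⊢ —d→ t1
  t1 = c.0 + ((rec X. d.(c.0 + (X + X))) + (rec X. d.(c.0 + (X + X)))) ⊢ —c→ t2, —d→ t1
  t2 = 0 ⊢ (no moves)
Trace ⟨a⟩ through P, begin at {s0}:
  [1] a ⇒ {s1}
  — P admits the full trace.
Trace ⟨a⟩ through Q, begin at {t0}:
  [1] a ⇒ ∅  — Q cannot continue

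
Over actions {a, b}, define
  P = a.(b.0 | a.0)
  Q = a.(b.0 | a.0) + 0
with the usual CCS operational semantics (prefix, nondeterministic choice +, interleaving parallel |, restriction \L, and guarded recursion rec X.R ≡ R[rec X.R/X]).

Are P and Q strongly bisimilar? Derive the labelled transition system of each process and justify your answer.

P ~ Q

Reachable graph of P (5 states):
  s0 = a.(b.0 | a.0) ⊢ ··a··> s1
  s1 = b.0 | a.0 ⊢ ··a··> s2, ··b··> s3
  s2 = b.0 | 0 ⊢ ··b··> s4
  s3 = 0 | a.0 ⊢ ··a··> s4
  s4 = 0 | 0 ⊢ ·
Reachable graph of Q (5 states):
  t0 = a.(b.0 | a.0) + 0 ⊢ ··a··> t1
  t1 = b.0 | a.0 ⊢ ··a··> t2, ··b··> t3
  t2 = b.0 | 0 ⊢ ··b··> t4
  t3 = 0 | a.0 ⊢ ··a··> t4
  t4 = 0 | 0 ⊢ ·
Coarsest stable partition (strong bisimilarity classes):
  B0 = {s0, t0}
  B1 = {s1, t1}
  B2 = {s3, t3}
  B3 = {s4, t4}
  B4 = {s2, t2}
s0 ∈ B0, t0 ∈ B0 → same block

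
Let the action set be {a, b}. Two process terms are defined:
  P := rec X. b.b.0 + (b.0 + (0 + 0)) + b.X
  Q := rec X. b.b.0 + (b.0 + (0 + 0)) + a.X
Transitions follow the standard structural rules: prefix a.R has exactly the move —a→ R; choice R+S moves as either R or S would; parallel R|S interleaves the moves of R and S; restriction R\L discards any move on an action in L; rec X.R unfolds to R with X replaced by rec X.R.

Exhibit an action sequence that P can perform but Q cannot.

bbb

Reachable graph of P (3 states):
  m0 = rec X. b.b.0 + (b.0 + (0 + 0)) + b.X | =b=> m0, =b=> m1, =b=> m2
  m1 = 0 | stopped
  m2 = b.0 | =b=> m1
Reachable graph of Q (3 states):
  n0 = rec X. b.b.0 + (b.0 + (0 + 0)) + a.X | =a=> n0, =b=> n1, =b=> n2
  n1 = 0 | stopped
  n2 = b.0 | =b=> n1
Run σ = ⟨bbb⟩ on P: start {m0}
  after b @ step 1: {m0, m1, m2}
  after b @ step 2: {m0, m1, m2}
  after b @ step 3: {m0, m1, m2}
  — P admits the full trace.
Run σ = ⟨bbb⟩ on Q: start {n0}
  after b @ step 1: {n1, n2}
  after b @ step 2: {n1}
  after b @ step 3: ∅ (Q stuck)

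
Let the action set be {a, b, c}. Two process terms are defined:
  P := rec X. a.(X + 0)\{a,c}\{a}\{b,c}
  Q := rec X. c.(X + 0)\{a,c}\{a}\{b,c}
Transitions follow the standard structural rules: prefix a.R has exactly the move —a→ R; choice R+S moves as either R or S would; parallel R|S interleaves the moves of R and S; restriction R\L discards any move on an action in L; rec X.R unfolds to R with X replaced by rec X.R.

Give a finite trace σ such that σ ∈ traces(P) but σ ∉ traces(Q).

a

P's transition system — 2 states:
  s0 = rec X. a.(X + 0)\{a,c}\{a}\{b,c} → ··a··> s1
  s1 = ((rec X. a.(X + 0)\{a,c}\{a}\{b,c}) + 0)\{a,c}\{a}\{b,c} → ·
Q's transition system — 2 states:
  t0 = rec X. c.(X + 0)\{a,c}\{a}\{b,c} → ··c··> t1
  t1 = ((rec X. c.(X + 0)\{a,c}\{a}\{b,c}) + 0)\{a,c}\{a}\{b,c} → ·
Executing a from P (initial set {s0}):
  step 1 (a): {s1}
  P completes σ.
Executing a from Q (initial set {t0}):
  step 1 (a): ∅  — Q cannot continue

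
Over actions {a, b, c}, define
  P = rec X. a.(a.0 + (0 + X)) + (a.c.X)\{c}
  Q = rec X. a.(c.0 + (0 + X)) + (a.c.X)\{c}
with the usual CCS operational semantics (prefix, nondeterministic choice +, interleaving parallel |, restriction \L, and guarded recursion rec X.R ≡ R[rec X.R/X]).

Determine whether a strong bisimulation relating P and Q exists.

Reachable graph of P (4 states):
  m0 = rec X. a.(a.0 + (0 + X)) + (a.c.X)\{c} | —a→ m1, —a→ m2
  m1 = (c.(rec X. a.(a.0 + (0 + X)) + (a.c.X)\{c}))\{c} | deadlocked
  m2 = a.0 + (0 + (rec X. a.(a.0 + (0 + X)) + (a.c.X)\{c})) | —a→ m1, —a→ m2, —a→ m3
  m3 = 0 | deadlocked
Reachable graph of Q (4 states):
  n0 = rec X. a.(c.0 + (0 + X)) + (a.c.X)\{c} | —a→ n1, —a→ n2
  n1 = (c.(rec X. a.(c.0 + (0 + X)) + (a.c.X)\{c}))\{c} | deadlocked
  n2 = c.0 + (0 + (rec X. a.(c.0 + (0 + X)) + (a.c.X)\{c})) | —a→ n1, —a→ n2, —c→ n3
  n3 = 0 | deadlocked
Partition-refinement fixed point:
  B0 = {m0, m2}
  B1 = {m1, m3, n1, n3}
  B2 = {n0}
  B3 = {n2}
m0 ∈ B0, n0 ∈ B2 → different blocks

NO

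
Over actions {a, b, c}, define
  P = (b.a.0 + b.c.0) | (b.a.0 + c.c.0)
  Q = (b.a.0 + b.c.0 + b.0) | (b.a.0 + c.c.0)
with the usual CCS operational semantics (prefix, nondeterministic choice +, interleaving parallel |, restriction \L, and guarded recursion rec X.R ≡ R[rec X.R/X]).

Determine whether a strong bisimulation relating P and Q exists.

not bisimilar

LTS(P): 16 reachable states
  u0 = (b.a.0 + b.c.0) | (b.a.0 + c.c.0) :: —b→ u1, —b→ u2, —b→ u3, —c→ u4
  u1 = (b.a.0 + b.c.0) | a.0 :: —a→ u5, —b→ u6, —b→ u7
  u2 = a.0 | (b.a.0 + c.c.0) :: —a→ u8, —b→ u6, —c→ u9
  u3 = c.0 | (b.a.0 + c.c.0) :: —b→ u7, —c→ u10, —c→ u8
  u4 = (b.a.0 + b.c.0) | c.0 :: —b→ u10, —b→ u9, —c→ u5
  u5 = (b.a.0 + b.c.0) | 0 :: —b→ u11, —b→ u12
  u6 = a.0 | a.0 :: —a→ u11, —a→ u13
  u7 = c.0 | a.0 :: —a→ u12, —c→ u13
  u8 = 0 | (b.a.0 + c.c.0) :: —b→ u13, —c→ u14
  u9 = a.0 | c.0 :: —a→ u14, —c→ u11
  u10 = c.0 | c.0 :: —c→ u12, —c→ u14
  u11 = a.0 | 0 :: —a→ u15
  u12 = c.0 | 0 :: —c→ u15
  u13 = 0 | a.0 :: —a→ u15
  u14 = 0 | c.0 :: —c→ u15
  u15 = 0 | 0 :: ·
LTS(Q): 16 reachable states
  v0 = (b.a.0 + b.c.0 + b.0) | (b.a.0 + c.c.0) :: —b→ v1, —b→ v2, —b→ v3, —b→ v4, —c→ v5
  v1 = (b.a.0 + b.c.0 + b.0) | a.0 :: —a→ v6, —b→ v7, —b→ v8, —b→ v9
  v2 = 0 | (b.a.0 + c.c.0) :: —b→ v7, —c→ v10
  v3 = a.0 | (b.a.0 + c.c.0) :: —a→ v2, —b→ v8, —c→ v11
  v4 = c.0 | (b.a.0 + c.c.0) :: —b→ v9, —c→ v12, —c→ v2
  v5 = (b.a.0 + b.c.0 + b.0) | c.0 :: —b→ v10, —b→ v11, —b→ v12, —c→ v6
  v6 = (b.a.0 + b.c.0 + b.0) | 0 :: —b→ v13, —b→ v14, —b→ v15
  v7 = 0 | a.0 :: —a→ v13
  v8 = a.0 | a.0 :: —a→ v14, —a→ v7
  v9 = c.0 | a.0 :: —a→ v15, —c→ v7
  v10 = 0 | c.0 :: —c→ v13
  v11 = a.0 | c.0 :: —a→ v10, —c→ v14
  v12 = c.0 | c.0 :: —c→ v10, —c→ v15
  v13 = 0 | 0 :: ·
  v14 = a.0 | 0 :: —a→ v13
  v15 = c.0 | 0 :: —c→ v13
Partition-refinement fixed point:
  B0 = {u0}
  B1 = {u3, v4}
  B2 = {u10, v12}
  B3 = {u12, u14, v10, v15}
  B4 = {u15, v13}
  B5 = {u8, v2}
  B6 = {u11, u13, v14, v7}
  B7 = {u7, u9, v11, v9}
  B8 = {u4}
  B9 = {u5}
  B10 = {u2, v3}
  B11 = {u6, v8}
  B12 = {u1}
  B13 = {v0}
  B14 = {v5}
  B15 = {v6}
  B16 = {v1}
u0 ∈ B0, v0 ∈ B13 → different blocks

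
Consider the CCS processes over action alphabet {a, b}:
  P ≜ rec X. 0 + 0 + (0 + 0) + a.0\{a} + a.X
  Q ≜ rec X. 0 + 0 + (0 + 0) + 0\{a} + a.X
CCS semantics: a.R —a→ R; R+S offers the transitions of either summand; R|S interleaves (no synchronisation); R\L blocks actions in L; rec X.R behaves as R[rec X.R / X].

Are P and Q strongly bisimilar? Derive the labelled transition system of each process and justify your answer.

not bisimilar

P's transition system — 2 states:
  m0 = rec X. 0 + 0 + (0 + 0) + a.0\{a} + a.X :: ··a··> m0, ··a··> m1
  m1 = 0\{a} :: deadlocked
Q's transition system — 1 states:
  n0 = rec X. 0 + 0 + (0 + 0) + 0\{a} + a.X :: ··a··> n0
Coarsest stable partition (strong bisimilarity classes):
  B0 = {m0}
  B1 = {m1}
  B2 = {n0}
m0 ∈ B0, n0 ∈ B2 → different blocks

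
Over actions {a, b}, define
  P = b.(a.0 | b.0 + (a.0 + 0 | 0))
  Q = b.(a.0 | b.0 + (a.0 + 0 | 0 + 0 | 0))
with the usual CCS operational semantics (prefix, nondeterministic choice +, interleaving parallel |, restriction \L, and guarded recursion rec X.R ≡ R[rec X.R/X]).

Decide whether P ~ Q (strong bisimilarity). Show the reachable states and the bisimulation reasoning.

YES

P's transition system — 6 states:
  s0 = b.(a.0 | b.0 + (a.0 + 0 | 0)) ⊢ —b→ s1
  s1 = a.0 | b.0 + (a.0 + 0 | 0) ⊢ —a→ s2, —a→ s3, —b→ s4
  s2 = 0 ⊢ ·
  s3 = 0 | b.0 ⊢ —b→ s5
  s4 = a.0 | 0 ⊢ —a→ s5
  s5 = 0 | 0 ⊢ ·
Q's transition system — 6 states:
  t0 = b.(a.0 | b.0 + (a.0 + 0 | 0 + 0 | 0)) ⊢ —b→ t1
  t1 = a.0 | b.0 + (a.0 + 0 | 0 + 0 | 0) ⊢ —a→ t2, —a→ t3, —b→ t4
  t2 = 0 ⊢ ·
  t3 = 0 | b.0 ⊢ —b→ t5
  t4 = a.0 | 0 ⊢ —a→ t5
  t5 = 0 | 0 ⊢ ·
Coarsest stable partition (strong bisimilarity classes):
  B0 = {s0, t0}
  B1 = {s1, t1}
  B2 = {s2, s5, t2, t5}
  B3 = {s3, t3}
  B4 = {s4, t4}
s0 ∈ B0, t0 ∈ B0 → same block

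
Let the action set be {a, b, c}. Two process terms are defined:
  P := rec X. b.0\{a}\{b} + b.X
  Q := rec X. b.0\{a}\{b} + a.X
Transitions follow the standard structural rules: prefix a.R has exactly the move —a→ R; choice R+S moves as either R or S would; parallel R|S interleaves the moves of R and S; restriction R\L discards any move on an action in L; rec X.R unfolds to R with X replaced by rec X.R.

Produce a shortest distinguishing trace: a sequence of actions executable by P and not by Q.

bb

P's transition system — 2 states:
  u0 = rec X. b.0\{a}\{b} + b.X | —b→ u0, —b→ u1
  u1 = 0\{a}\{b} | stopped
Q's transition system — 2 states:
  v0 = rec X. b.0\{a}\{b} + a.X | —a→ v0, —b→ v1
  v1 = 0\{a}\{b} | stopped
Trace ⟨bb⟩ through P, begin at {u0}:
  step 1 (b): {u0, u1}
  step 2 (b): {u0, u1}
  — P admits the full trace.
Trace ⟨bb⟩ through Q, begin at {v0}:
  step 1 (b): {v1}
  step 2 (b): ∅ (Q stuck)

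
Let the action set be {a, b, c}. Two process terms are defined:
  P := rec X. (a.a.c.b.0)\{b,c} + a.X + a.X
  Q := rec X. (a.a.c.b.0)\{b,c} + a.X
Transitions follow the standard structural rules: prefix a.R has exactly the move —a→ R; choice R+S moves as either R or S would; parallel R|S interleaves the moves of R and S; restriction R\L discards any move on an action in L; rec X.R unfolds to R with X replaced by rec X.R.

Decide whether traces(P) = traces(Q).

P's transition system — 3 states:
  m0 = rec X. (a.a.c.b.0)\{b,c} + a.X + a.X has moves --a--▸ m0, --a--▸ m1
  m1 = (a.c.b.0)\{b,c} has moves --a--▸ m2
  m2 = (c.b.0)\{b,c} has moves ·
Q's transition system — 3 states:
  n0 = rec X. (a.a.c.b.0)\{b,c} + a.X has moves --a--▸ n0, --a--▸ n1
  n1 = (a.c.b.0)\{b,c} has moves --a--▸ n2
  n2 = (c.b.0)\{b,c} has moves ·
Partition-refinement fixed point:
  B0 = {m0, n0}
  B1 = {m1, n1}
  B2 = {m2, n2}
m0 ∈ B0, n0 ∈ B0 → same block
Bisimilar ⇒ trace-equivalent.

YES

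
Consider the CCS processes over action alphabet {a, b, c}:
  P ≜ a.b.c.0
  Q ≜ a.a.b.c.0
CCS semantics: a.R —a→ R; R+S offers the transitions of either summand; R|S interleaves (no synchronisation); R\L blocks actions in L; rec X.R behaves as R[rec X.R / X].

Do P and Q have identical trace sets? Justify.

traces(P) ≠ traces(Q) — witness ⟨ab⟩

LTS(P): 4 reachable states
  u0 = a.b.c.0 has moves --a--▸ u1
  u1 = b.c.0 has moves --b--▸ u2
  u2 = c.0 has moves --c--▸ u3
  u3 = 0 has moves ∅
LTS(Q): 5 reachable states
  v0 = a.a.b.c.0 has moves --a--▸ v1
  v1 = a.b.c.0 has moves --a--▸ v2
  v2 = b.c.0 has moves --b--▸ v3
  v3 = c.0 has moves --c--▸ v4
  v4 = 0 has moves ∅
Trace ⟨ab⟩ through P, begin at {u0}:
  step 1 (a): {u1}
  step 2 (b): {u2}
  ✓ P
Trace ⟨ab⟩ through Q, begin at {v0}:
  step 1 (a): {v1}
  step 2 (b): no successor for Q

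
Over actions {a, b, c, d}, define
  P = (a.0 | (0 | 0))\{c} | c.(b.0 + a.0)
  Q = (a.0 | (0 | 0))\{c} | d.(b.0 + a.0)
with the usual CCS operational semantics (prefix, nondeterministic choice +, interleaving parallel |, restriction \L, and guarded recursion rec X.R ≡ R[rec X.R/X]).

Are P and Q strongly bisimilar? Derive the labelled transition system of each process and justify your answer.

P ≁ Q

Reachable graph of P (6 states):
  s0 = (a.0 | (0 | 0))\{c} | c.(b.0 + a.0) :: --a--▸ s1, --c--▸ s2
  s1 = (0 | (0 | 0))\{c} | c.(b.0 + a.0) :: --c--▸ s3
  s2 = (a.0 | (0 | 0))\{c} | (b.0 + a.0) :: --a--▸ s3, --a--▸ s4, --b--▸ s4
  s3 = (0 | (0 | 0))\{c} | (b.0 + a.0) :: --a--▸ s5, --b--▸ s5
  s4 = (a.0 | (0 | 0))\{c} | 0 :: --a--▸ s5
  s5 = (0 | (0 | 0))\{c} | 0 :: ·
Reachable graph of Q (6 states):
  t0 = (a.0 | (0 | 0))\{c} | d.(b.0 + a.0) :: --a--▸ t1, --d--▸ t2
  t1 = (0 | (0 | 0))\{c} | d.(b.0 + a.0) :: --d--▸ t3
  t2 = (a.0 | (0 | 0))\{c} | (b.0 + a.0) :: --a--▸ t3, --a--▸ t4, --b--▸ t4
  t3 = (0 | (0 | 0))\{c} | (b.0 + a.0) :: --a--▸ t5, --b--▸ t5
  t4 = (a.0 | (0 | 0))\{c} | 0 :: --a--▸ t5
  t5 = (0 | (0 | 0))\{c} | 0 :: ·
Partition-refinement fixed point:
  B0 = {s0}
  B1 = {s2, t2}
  B2 = {s3, t3}
  B3 = {s5, t5}
  B4 = {s4, t4}
  B5 = {s1}
  B6 = {t0}
  B7 = {t1}
s0 ∈ B0, t0 ∈ B6 → different blocks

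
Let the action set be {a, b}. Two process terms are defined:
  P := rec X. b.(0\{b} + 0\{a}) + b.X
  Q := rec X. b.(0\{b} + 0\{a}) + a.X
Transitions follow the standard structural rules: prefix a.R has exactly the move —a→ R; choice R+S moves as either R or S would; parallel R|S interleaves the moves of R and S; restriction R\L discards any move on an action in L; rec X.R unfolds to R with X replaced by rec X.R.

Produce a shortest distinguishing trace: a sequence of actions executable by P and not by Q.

bb

Reachable graph of P (2 states):
  u0 = rec X. b.(0\{b} + 0\{a}) + b.X :: -b-> u0, -b-> u1
  u1 = 0\{b} + 0\{a} :: stopped
Reachable graph of Q (2 states):
  v0 = rec X. b.(0\{b} + 0\{a}) + a.X :: -a-> v0, -b-> v1
  v1 = 0\{b} + 0\{a} :: stopped
Executing bb from P (initial set {u0}):
  step 1 (b): {u0, u1}
  step 2 (b): {u0, u1}
  ✓ P
Executing bb from Q (initial set {v0}):
  step 1 (b): {v1}
  step 2 (b): ∅  — Q cannot continue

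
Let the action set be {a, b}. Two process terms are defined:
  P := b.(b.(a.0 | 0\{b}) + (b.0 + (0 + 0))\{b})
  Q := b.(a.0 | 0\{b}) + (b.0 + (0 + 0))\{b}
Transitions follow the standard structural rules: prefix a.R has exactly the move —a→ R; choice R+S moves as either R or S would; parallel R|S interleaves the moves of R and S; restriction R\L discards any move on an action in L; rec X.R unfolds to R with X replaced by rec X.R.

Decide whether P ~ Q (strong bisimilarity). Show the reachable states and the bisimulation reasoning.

P ≁ Q

P's transition system — 4 states:
  p0 = b.(b.(a.0 | 0\{b}) + (b.0 + (0 + 0))\{b}) :: —b→ p1
  p1 = b.(a.0 | 0\{b}) + (b.0 + (0 + 0))\{b} :: —b→ p2
  p2 = a.0 | 0\{b} :: —a→ p3
  p3 = 0 | 0\{b} :: deadlocked
Q's transition system — 3 states:
  q0 = b.(a.0 | 0\{b}) + (b.0 + (0 + 0))\{b} :: —b→ q1
  q1 = a.0 | 0\{b} :: —a→ q2
  q2 = 0 | 0\{b} :: deadlocked
Partition-refinement fixed point:
  B0 = {p0}
  B1 = {p1, q0}
  B2 = {p2, q1}
  B3 = {p3, q2}
p0 ∈ B0, q0 ∈ B1 → different blocks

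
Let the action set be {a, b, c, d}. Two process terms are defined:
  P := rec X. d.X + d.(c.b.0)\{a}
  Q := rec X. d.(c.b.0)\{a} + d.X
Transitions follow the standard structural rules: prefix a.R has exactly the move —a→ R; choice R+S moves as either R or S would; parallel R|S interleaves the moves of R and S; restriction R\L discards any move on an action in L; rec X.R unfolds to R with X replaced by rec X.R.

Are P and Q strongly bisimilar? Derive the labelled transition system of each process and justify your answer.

bisimilar

P's transition system — 4 states:
  s0 = rec X. d.X + d.(c.b.0)\{a} :: ··d··> s0, ··d··> s1
  s1 = (c.b.0)\{a} :: ··c··> s2
  s2 = (b.0)\{a} :: ··b··> s3
  s3 = 0\{a} :: stopped
Q's transition system — 4 states:
  t0 = rec X. d.(c.b.0)\{a} + d.X :: ··d··> t0, ··d··> t1
  t1 = (c.b.0)\{a} :: ··c··> t2
  t2 = (b.0)\{a} :: ··b··> t3
  t3 = 0\{a} :: stopped
Bisimilarity quotient blocks:
  B0 = {s0, t0}
  B1 = {s1, t1}
  B2 = {s2, t2}
  B3 = {s3, t3}
s0 ∈ B0, t0 ∈ B0 → same block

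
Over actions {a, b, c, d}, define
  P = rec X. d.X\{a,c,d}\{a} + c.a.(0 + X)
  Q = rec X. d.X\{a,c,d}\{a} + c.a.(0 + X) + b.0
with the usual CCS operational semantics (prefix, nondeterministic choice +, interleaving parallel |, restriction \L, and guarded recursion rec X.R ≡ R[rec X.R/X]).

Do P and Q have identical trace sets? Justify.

NO — witness ⟨b⟩

LTS(P): 4 reachable states
  s0 = rec X. d.X\{a,c,d}\{a} + c.a.(0 + X) :: —c→ s1, —d→ s2
  s1 = a.(0 + (rec X. d.X\{a,c,d}\{a} + c.a.(0 + X))) :: —a→ s3
  s2 = (rec X. d.X\{a,c,d}\{a} + c.a.(0 + X))\{a,c,d}\{a} :: ∅
  s3 = 0 + (rec X. d.X\{a,c,d}\{a} + c.a.(0 + X)) :: —c→ s1, —d→ s2
LTS(Q): 6 reachable states
  t0 = rec X. d.X\{a,c,d}\{a} + c.a.(0 + X) + b.0 :: —b→ t1, —c→ t2, —d→ t3
  t1 = 0 :: ∅
  t2 = a.(0 + (rec X. d.X\{a,c,d}\{a} + c.a.(0 + X) + b.0)) :: —a→ t4
  t3 = (rec X. d.X\{a,c,d}\{a} + c.a.(0 + X) + b.0)\{a,c,d}\{a} :: —b→ t5
  t4 = 0 + (rec X. d.X\{a,c,d}\{a} + c.a.(0 + X) + b.0) :: —b→ t1, —c→ t2, —d→ t3
  t5 = 0\{a,c,d}\{a} :: ∅
Run σ = ⟨b⟩ on Q: start {t0}
  after b @ step 1: {t1}
  — Q admits the full trace.
Run σ = ⟨b⟩ on P: start {s0}
  after b @ step 1: no successor for P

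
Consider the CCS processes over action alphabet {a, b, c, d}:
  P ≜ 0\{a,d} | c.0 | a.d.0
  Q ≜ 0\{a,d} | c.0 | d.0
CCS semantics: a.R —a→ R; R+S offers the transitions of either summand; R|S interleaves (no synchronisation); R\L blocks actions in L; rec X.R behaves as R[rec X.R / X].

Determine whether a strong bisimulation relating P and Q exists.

NO

P's transition system — 6 states:
  p0 = 0\{a,d} | c.0 | a.d.0 has moves -a-> p1, -c-> p2
  p1 = 0\{a,d} | c.0 | d.0 has moves -c-> p3, -d-> p4
  p2 = 0\{a,d} | 0 | a.d.0 has moves -a-> p3
  p3 = 0\{a,d} | 0 | d.0 has moves -d-> p5
  p4 = 0\{a,d} | c.0 | 0 has moves -c-> p5
  p5 = 0\{a,d} | 0 | 0 has moves ∅
Q's transition system — 4 states:
  q0 = 0\{a,d} | c.0 | d.0 has moves -c-> q1, -d-> q2
  q1 = 0\{a,d} | 0 | d.0 has moves -d-> q3
  q2 = 0\{a,d} | c.0 | 0 has moves -c-> q3
  q3 = 0\{a,d} | 0 | 0 has moves ∅
Partition-refinement fixed point:
  B0 = {p0}
  B1 = {p2}
  B2 = {p3, q1}
  B3 = {p5, q3}
  B4 = {p1, q0}
  B5 = {p4, q2}
p0 ∈ B0, q0 ∈ B4 → different blocks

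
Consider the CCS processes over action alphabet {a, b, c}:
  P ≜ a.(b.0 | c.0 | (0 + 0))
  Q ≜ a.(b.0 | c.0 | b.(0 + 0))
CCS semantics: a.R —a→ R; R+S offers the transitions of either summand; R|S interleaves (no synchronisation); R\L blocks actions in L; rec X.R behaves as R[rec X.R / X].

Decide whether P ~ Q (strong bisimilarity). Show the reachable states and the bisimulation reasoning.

LTS(P): 5 reachable states
  p0 = a.(b.0 | c.0 | (0 + 0)) ⊢ ··a··> p1
  p1 = b.0 | c.0 | (0 + 0) ⊢ ··b··> p2, ··c··> p3
  p2 = 0 | c.0 | (0 + 0) ⊢ ··c··> p4
  p3 = b.0 | 0 | (0 + 0) ⊢ ··b··> p4
  p4 = 0 | 0 | (0 + 0) ⊢ deadlocked
LTS(Q): 9 reachable states
  q0 = a.(b.0 | c.0 | b.(0 + 0)) ⊢ ··a··> q1
  q1 = b.0 | c.0 | b.(0 + 0) ⊢ ··b··> q2, ··b··> q3, ··c··> q4
  q2 = 0 | c.0 | b.(0 + 0) ⊢ ··b··> q5, ··c··> q6
  q3 = b.0 | c.0 | (0 + 0) ⊢ ··b··> q5, ··c··> q7
  q4 = b.0 | 0 | b.(0 + 0) ⊢ ··b··> q6, ··b··> q7
  q5 = 0 | c.0 | (0 + 0) ⊢ ··c··> q8
  q6 = 0 | 0 | b.(0 + 0) ⊢ ··b··> q8
  q7 = b.0 | 0 | (0 + 0) ⊢ ··b··> q8
  q8 = 0 | 0 | (0 + 0) ⊢ deadlocked
Coarsest stable partition (strong bisimilarity classes):
  B0 = {p0}
  B1 = {p1, q2, q3}
  B2 = {p2, q5}
  B3 = {p4, q8}
  B4 = {p3, q6, q7}
  B5 = {q0}
  B6 = {q1}
  B7 = {q4}
p0 ∈ B0, q0 ∈ B5 → different blocks

NO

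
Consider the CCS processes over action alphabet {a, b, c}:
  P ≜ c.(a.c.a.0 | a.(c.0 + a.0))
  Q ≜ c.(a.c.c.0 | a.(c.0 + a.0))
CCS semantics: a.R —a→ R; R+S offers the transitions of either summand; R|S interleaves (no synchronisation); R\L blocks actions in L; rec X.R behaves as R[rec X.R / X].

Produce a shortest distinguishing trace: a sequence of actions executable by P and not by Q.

LTS(P): 13 reachable states
  u0 = c.(a.c.a.0 | a.(c.0 + a.0)) → --c--▸ u1
  u1 = a.c.a.0 | a.(c.0 + a.0) → --a--▸ u2, --a--▸ u3
  u2 = a.c.a.0 | (c.0 + a.0) → --a--▸ u4, --a--▸ u5, --c--▸ u4
  u3 = c.a.0 | a.(c.0 + a.0) → --a--▸ u5, --c--▸ u6
  u4 = a.c.a.0 | 0 → --a--▸ u7
  u5 = c.a.0 | (c.0 + a.0) → --a--▸ u7, --c--▸ u7, --c--▸ u8
  u6 = a.0 | a.(c.0 + a.0) → --a--▸ u8, --a--▸ u9
  u7 = c.a.0 | 0 → --c--▸ u10
  u8 = a.0 | (c.0 + a.0) → --a--▸ u10, --a--▸ u11, --c--▸ u10
  u9 = 0 | a.(c.0 + a.0) → --a--▸ u11
  u10 = a.0 | 0 → --a--▸ u12
  u11 = 0 | (c.0 + a.0) → --a--▸ u12, --c--▸ u12
  u12 = 0 | 0 → (no moves)
LTS(Q): 13 reachable states
  v0 = c.(a.c.c.0 | a.(c.0 + a.0)) → --c--▸ v1
  v1 = a.c.c.0 | a.(c.0 + a.0) → --a--▸ v2, --a--▸ v3
  v2 = a.c.c.0 | (c.0 + a.0) → --a--▸ v4, --a--▸ v5, --c--▸ v4
  v3 = c.c.0 | a.(c.0 + a.0) → --a--▸ v5, --c--▸ v6
  v4 = a.c.c.0 | 0 → --a--▸ v7
  v5 = c.c.0 | (c.0 + a.0) → --a--▸ v7, --c--▸ v7, --c--▸ v8
  v6 = c.0 | a.(c.0 + a.0) → --a--▸ v8, --c--▸ v9
  v7 = c.c.0 | 0 → --c--▸ v10
  v8 = c.0 | (c.0 + a.0) → --a--▸ v10, --c--▸ v10, --c--▸ v11
  v9 = 0 | a.(c.0 + a.0) → --a--▸ v11
  v10 = c.0 | 0 → --c--▸ v12
  v11 = 0 | (c.0 + a.0) → --a--▸ v12, --c--▸ v12
  v12 = 0 | 0 → (no moves)
Run σ = ⟨caaaca⟩ on P: start {u0}
  [1] c ⇒ {u1}
  [2] a ⇒ {u2, u3}
  [3] a ⇒ {u4, u5}
  [4] a ⇒ {u7}
  [5] c ⇒ {u10}
  [6] a ⇒ {u12}
  ✓ P
Run σ = ⟨caaaca⟩ on Q: start {v0}
  [1] c ⇒ {v1}
  [2] a ⇒ {v2, v3}
  [3] a ⇒ {v4, v5}
  [4] a ⇒ {v7}
  [5] c ⇒ {v10}
  [6] a ⇒ ∅  — Q cannot continue

caaaca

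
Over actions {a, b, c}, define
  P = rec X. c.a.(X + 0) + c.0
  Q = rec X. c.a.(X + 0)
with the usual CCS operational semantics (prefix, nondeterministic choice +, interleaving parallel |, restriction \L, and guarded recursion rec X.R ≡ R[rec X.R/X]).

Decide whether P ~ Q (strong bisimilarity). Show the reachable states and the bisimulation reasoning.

not bisimilar

LTS(P): 4 reachable states
  u0 = rec X. c.a.(X + 0) + c.0 :: -c-> u1, -c-> u2
  u1 = 0 :: ·
  u2 = a.((rec X. c.a.(X + 0) + c.0) + 0) :: -a-> u3
  u3 = (rec X. c.a.(X + 0) + c.0) + 0 :: -c-> u1, -c-> u2
LTS(Q): 3 reachable states
  v0 = rec X. c.a.(X + 0) :: -c-> v1
  v1 = a.((rec X. c.a.(X + 0)) + 0) :: -a-> v2
  v2 = (rec X. c.a.(X + 0)) + 0 :: -c-> v1
Bisimilarity quotient blocks:
  B0 = {u0, u3}
  B1 = {u2}
  B2 = {u1}
  B3 = {v0, v2}
  B4 = {v1}
u0 ∈ B0, v0 ∈ B3 → different blocks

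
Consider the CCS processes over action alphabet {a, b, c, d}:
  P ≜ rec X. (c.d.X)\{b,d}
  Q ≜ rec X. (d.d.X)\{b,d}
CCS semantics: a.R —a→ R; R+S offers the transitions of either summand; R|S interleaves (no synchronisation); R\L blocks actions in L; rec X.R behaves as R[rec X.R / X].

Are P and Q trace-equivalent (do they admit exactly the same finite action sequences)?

trace-distinct — witness ⟨c⟩

LTS(P): 2 reachable states
  m0 = rec X. (c.d.X)\{b,d} | =c=> m1
  m1 = (d.(rec X. (c.d.X)\{b,d}))\{b,d} | ∅
LTS(Q): 1 reachable states
  n0 = rec X. (d.d.X)\{b,d} | ∅
Trace ⟨c⟩ through P, begin at {m0}:
  step 1 (c): {m1}
  ✓ P
Trace ⟨c⟩ through Q, begin at {n0}:
  step 1 (c): ∅  — Q cannot continue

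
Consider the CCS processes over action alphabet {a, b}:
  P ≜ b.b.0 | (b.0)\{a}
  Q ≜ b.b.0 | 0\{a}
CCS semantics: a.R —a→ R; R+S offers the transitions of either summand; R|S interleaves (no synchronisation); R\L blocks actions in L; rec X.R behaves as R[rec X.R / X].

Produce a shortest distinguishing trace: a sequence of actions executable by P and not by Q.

LTS(P): 6 reachable states
  s0 = b.b.0 | (b.0)\{a} :: =b=> s1, =b=> s2
  s1 = b.0 | (b.0)\{a} :: =b=> s3, =b=> s4
  s2 = b.b.0 | 0\{a} :: =b=> s4
  s3 = 0 | (b.0)\{a} :: =b=> s5
  s4 = b.0 | 0\{a} :: =b=> s5
  s5 = 0 | 0\{a} :: ∅
LTS(Q): 3 reachable states
  t0 = b.b.0 | 0\{a} :: =b=> t1
  t1 = b.0 | 0\{a} :: =b=> t2
  t2 = 0 | 0\{a} :: ∅
Executing bbb from P (initial set {s0}):
  step 1 (b): {s1, s2}
  step 2 (b): {s3, s4}
  step 3 (b): {s5}
  — P admits the full trace.
Executing bbb from Q (initial set {t0}):
  step 1 (b): {t1}
  step 2 (b): {t2}
  step 3 (b): no successor for Q

bbb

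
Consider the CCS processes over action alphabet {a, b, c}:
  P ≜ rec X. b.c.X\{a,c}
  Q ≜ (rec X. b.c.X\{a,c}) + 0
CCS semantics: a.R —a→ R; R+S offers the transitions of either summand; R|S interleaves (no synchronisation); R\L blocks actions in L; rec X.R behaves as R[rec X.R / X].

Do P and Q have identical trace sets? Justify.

trace-equivalent

P's transition system — 4 states:
  p0 = rec X. b.c.X\{a,c} has moves ··b··> p1
  p1 = c.(rec X. b.c.X\{a,c})\{a,c} has moves ··c··> p2
  p2 = (rec X. b.c.X\{a,c})\{a,c} has moves ··b··> p3
  p3 = (c.(rec X. b.c.X\{a,c})\{a,c})\{a,c} has moves stopped
Q's transition system — 4 states:
  q0 = (rec X. b.c.X\{a,c}) + 0 has moves ··b··> q1
  q1 = c.(rec X. b.c.X\{a,c})\{a,c} has moves ··c··> q2
  q2 = (rec X. b.c.X\{a,c})\{a,c} has moves ··b··> q3
  q3 = (c.(rec X. b.c.X\{a,c})\{a,c})\{a,c} has moves stopped
Coarsest stable partition (strong bisimilarity classes):
  B0 = {p0, q0}
  B1 = {p1, q1}
  B2 = {p2, q2}
  B3 = {p3, q3}
p0 ∈ B0, q0 ∈ B0 → same block
Bisimilar ⇒ trace-equivalent.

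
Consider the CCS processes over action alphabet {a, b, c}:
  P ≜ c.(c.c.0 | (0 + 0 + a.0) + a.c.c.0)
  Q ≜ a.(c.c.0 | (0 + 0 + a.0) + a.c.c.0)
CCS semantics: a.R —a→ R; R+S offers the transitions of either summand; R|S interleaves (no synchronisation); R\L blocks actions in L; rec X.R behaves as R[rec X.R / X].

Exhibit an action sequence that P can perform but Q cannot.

P's transition system — 10 states:
  m0 = c.(c.c.0 | (0 + 0 + a.0) + a.c.c.0) has moves ··c··> m1
  m1 = c.c.0 | (0 + 0 + a.0) + a.c.c.0 has moves ··a··> m2, ··a··> m3, ··c··> m4
  m2 = c.c.0 has moves ··c··> m5
  m3 = c.c.0 | 0 has moves ··c··> m6
  m4 = c.0 | (0 + 0 + a.0) has moves ··a··> m6, ··c··> m7
  m5 = c.0 has moves ··c··> m8
  m6 = c.0 | 0 has moves ··c··> m9
  m7 = 0 | (0 + 0 + a.0) has moves ··a··> m9
  m8 = 0 has moves ∅
  m9 = 0 | 0 has moves ∅
Q's transition system — 10 states:
  n0 = a.(c.c.0 | (0 + 0 + a.0) + a.c.c.0) has moves ··a··> n1
  n1 = c.c.0 | (0 + 0 + a.0) + a.c.c.0 has moves ··a··> n2, ··a··> n3, ··c··> n4
  n2 = c.c.0 has moves ··c··> n5
  n3 = c.c.0 | 0 has moves ··c··> n6
  n4 = c.0 | (0 + 0 + a.0) has moves ··a··> n6, ··c··> n7
  n5 = c.0 has moves ··c··> n8
  n6 = c.0 | 0 has moves ··c··> n9
  n7 = 0 | (0 + 0 + a.0) has moves ··a··> n9
  n8 = 0 has moves ∅
  n9 = 0 | 0 has moves ∅
Trace ⟨c⟩ through P, begin at {m0}:
  [1] c ⇒ {m1}
  P completes σ.
Trace ⟨c⟩ through Q, begin at {n0}:
  [1] c ⇒ ∅ (Q stuck)

c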